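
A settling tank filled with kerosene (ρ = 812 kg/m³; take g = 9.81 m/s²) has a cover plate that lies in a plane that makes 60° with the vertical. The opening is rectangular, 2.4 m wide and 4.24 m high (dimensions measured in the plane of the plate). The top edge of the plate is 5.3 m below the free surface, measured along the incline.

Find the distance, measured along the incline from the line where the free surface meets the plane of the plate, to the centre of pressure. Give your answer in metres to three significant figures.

γ = ρg = 812 × 9.81 / 1000 = 7.96572 kN/m³.
The plate makes 60° with the vertical, i.e. θ = 90° − 60° = 30° to the horizontal. Measuring y along the incline from the free-surface line, vertical depth h = y·sinθ with sinθ = 0.500000.
The centroid lies 4.24/2 = 2.12 m below the top edge, so y_c = 5.3 + 2.12 = 7.42 m and h_c = 7.42 × 0.500000 = 3.71 m.
A = 2.4 × 4.24 = 10.176 m².
Resultant F = γ·h_c·A = 7.96572 × 3.71 × 10.176 = 300.73 kN.
I_c = b·h³/12 = 2.4 × 4.24³/12 = 15.245 m⁴.
Centre of pressure: y_p = y_c + I_c/(y_c·A) = 7.42 + 15.245/(7.42 × 10.176) = 7.42 + 0.201905 = 7.6219 m along the plane.

y_p = 7.62 m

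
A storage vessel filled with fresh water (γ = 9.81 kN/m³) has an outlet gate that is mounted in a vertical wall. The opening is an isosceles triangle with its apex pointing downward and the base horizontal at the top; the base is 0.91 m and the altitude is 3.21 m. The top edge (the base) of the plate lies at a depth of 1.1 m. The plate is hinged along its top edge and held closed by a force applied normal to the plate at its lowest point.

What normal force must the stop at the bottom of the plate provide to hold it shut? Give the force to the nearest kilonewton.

γ = 9.81 kN/m³.
With the apex down, the centroid sits h/3 = 3.21/3 = 1.07 m below the base (the top edge), so the centroid depth is h_c = 1.1 + 1.07 = 2.17 m.
A = ½ × 0.91 × 3.21 = 1.46055 m².
Resultant F = γ·h_c·A = 9.81 × 2.17 × 1.46055 = 31.0918 kN.
I_c = b·h³/36 = 0.91 × 3.21³/36 = 0.836092 m⁴.
Centre of pressure: y_p = y_c + I_c/(y_c·A) = 2.17 + 0.836092/(2.17 × 1.46055) = 2.17 + 0.263802 = 2.4338 m along the plane.
The resultant acts 1.07 + 0.263802 = 1.3338 m (along the plate) below the hinge at the top edge, so the moment about the hinge is M = F × 1.3338 = 31.0918 × 1.3338 = 41.4702 kN·m.
A normal force at the bottom, 3.21 m from the hinge, must supply this moment: P = 41.4702/3.21 = 12.9191 kN.

P ≈ 13 kN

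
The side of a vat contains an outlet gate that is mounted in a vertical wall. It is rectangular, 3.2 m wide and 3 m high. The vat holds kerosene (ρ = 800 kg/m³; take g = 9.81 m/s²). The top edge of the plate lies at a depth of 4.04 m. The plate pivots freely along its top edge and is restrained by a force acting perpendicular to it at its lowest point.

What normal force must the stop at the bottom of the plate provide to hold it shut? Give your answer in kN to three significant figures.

γ = ρg = 800 × 9.81 / 1000 = 7.848 kN/m³.
The centroid lies 3/2 = 1.5 m below the top edge, so the centroid depth is h_c = 4.04 + 1.5 = 5.54 m.
A = 3.2 × 3 = 9.6 m².
Resultant F = γ·h_c·A = 7.848 × 5.54 × 9.6 = 417.388 kN.
I_c = b·h³/12 = 3.2 × 3³/12 = 7.2 m⁴.
Centre of pressure: y_p = y_c + I_c/(y_c·A) = 5.54 + 7.2/(5.54 × 9.6) = 5.54 + 0.135379 = 5.67538 m along the plane.
The resultant acts 1.5 + 0.135379 = 1.63538 m (along the plate) below the hinge at the top edge, so the moment about the hinge is M = F × 1.63538 = 417.388 × 1.63538 = 682.588 kN·m.
A normal force at the bottom, 3 m from the hinge, must supply this moment: P = 682.588/3 = 227.529 kN.

P ≈ 228 kN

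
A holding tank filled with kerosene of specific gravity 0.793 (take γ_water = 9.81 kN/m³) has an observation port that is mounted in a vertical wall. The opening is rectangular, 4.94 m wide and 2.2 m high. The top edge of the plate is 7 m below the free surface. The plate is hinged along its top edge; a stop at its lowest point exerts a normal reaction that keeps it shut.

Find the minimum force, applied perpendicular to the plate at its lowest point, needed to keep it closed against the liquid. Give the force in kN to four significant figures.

γ = 0.793 × 9.81 = 7.77933 kN/m³.
The centroid lies 2.2/2 = 1.1 m below the top edge, so the centroid depth is h_c = 7 + 1.1 = 8.1 m.
A = 4.94 × 2.2 = 10.868 m².
Resultant F = γ·h_c·A = 7.77933 × 8.1 × 10.868 = 684.821 kN.
I_c = b·h³/12 = 4.94 × 2.2³/12 = 4.38343 m⁴.
Centre of pressure: y_p = y_c + I_c/(y_c·A) = 8.1 + 4.38343/(8.1 × 10.868) = 8.1 + 0.0497943 = 8.14979 m along the plane.
The resultant acts 1.1 + 0.0497943 = 1.14979 m (along the plate) below the hinge at the top edge, so the moment about the hinge is M = F × 1.14979 = 684.821 × 1.14979 = 787.4 kN·m.
A normal force at the bottom, 2.2 m from the hinge, must supply this moment: P = 787.4/2.2 = 357.909 kN.

P ≈ 357.9 kN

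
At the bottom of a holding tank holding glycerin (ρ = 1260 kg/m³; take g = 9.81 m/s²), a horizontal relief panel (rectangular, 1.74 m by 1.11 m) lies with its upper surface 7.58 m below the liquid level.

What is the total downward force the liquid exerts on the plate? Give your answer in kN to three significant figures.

F ≈ 181 kN

γ = ρg = 1260 × 9.81 / 1000 = 12.3606 kN/m³.
The plate is horizontal, so pressure is uniform at p = γ·h = 12.3606 × 7.58 = 93.6933 kN/m².
A = 1.74 × 1.11 = 1.9314 m².
F = p·A = 93.6933 × 1.9314 = 180.959 kN.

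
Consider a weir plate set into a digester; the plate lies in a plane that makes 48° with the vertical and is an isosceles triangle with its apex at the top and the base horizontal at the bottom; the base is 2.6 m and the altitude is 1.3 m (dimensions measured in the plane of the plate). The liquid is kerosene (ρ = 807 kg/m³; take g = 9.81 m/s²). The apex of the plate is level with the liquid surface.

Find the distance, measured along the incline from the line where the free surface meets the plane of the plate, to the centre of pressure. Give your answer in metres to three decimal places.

y_p = 0.975 m

γ = ρg = 807 × 9.81 / 1000 = 7.91667 kN/m³.
The plate makes 48° with the vertical, i.e. θ = 90° − 48° = 42° to the horizontal. Measuring y along the incline from the free-surface line, vertical depth h = y·sinθ with sinθ = 0.669131.
With the apex up, the centroid sits 2h/3 = 2 × 1.3/3 = 0.866667 m below the apex, so y_c = 0.866667 m and h_c = 0.866667 × 0.669131 = 0.579914 m.
A = ½ × 2.6 × 1.3 = 1.69 m².
Resultant F = γ·h_c·A = 7.91667 × 0.579914 × 1.69 = 7.75877 kN.
I_c = b·h³/36 = 2.6 × 1.3³/36 = 0.158672 m⁴.
Centre of pressure: y_p = y_c + I_c/(y_c·A) = 0.866667 + 0.158672/(0.866667 × 1.69) = 0.866667 + 0.108333 = 0.975 m along the plane.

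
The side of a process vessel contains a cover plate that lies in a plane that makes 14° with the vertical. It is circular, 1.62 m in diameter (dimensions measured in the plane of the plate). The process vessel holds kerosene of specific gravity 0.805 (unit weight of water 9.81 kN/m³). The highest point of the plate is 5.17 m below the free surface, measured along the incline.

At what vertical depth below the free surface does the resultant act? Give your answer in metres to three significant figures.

h_p = 5.83 m

γ = 0.805 × 9.81 = 7.89705 kN/m³.
The plate makes 14° with the vertical, i.e. θ = 90° − 14° = 76° to the horizontal. Measuring y along the incline from the free-surface line, vertical depth h = y·sinθ with sinθ = 0.970296.
The centroid is at the centre, 0.81 m below the top of the plate, so y_c = 5.17 + 0.81 = 5.98 m and h_c = 5.98 × 0.970296 = 5.80237 m.
A = π(0.81)² = 2.0612 m².
Resultant F = γ·h_c·A = 7.89705 × 5.80237 × 2.0612 = 94.4475 kN.
I_c = πr⁴/4 = π × 0.81⁴/4 = 0.338088 m⁴.
Centre of pressure: y_p = y_c + I_c/(y_c·A) = 5.98 + 0.338088/(5.98 × 2.0612) = 5.98 + 0.0274289 = 6.00743 m along the plane.
Vertically, h_p = y_p·sinθ = 6.00743 × 0.970296 = 5.82899 m.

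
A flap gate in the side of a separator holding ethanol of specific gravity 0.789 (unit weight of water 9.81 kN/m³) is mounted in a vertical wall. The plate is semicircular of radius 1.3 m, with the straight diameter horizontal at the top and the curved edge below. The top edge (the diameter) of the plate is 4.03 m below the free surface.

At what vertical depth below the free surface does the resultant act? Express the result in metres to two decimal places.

γ = 0.789 × 9.81 = 7.74009 kN/m³.
The centroid of a semicircle lies 4r/(3π) = 0.551737 m from the diameter, here below the top edge, so the centroid depth is h_c = 4.03 + 0.551737 = 4.58174 m.
A = πr²/2 = π × 1.3²/2 = 2.65465 m².
Resultant F = γ·h_c·A = 7.74009 × 4.58174 × 2.65465 = 94.1421 kN.
I_c = (π/8 − 8/(9π))·r⁴ = 0.109757 × 1.3⁴ = 0.313477 m⁴.
Centre of pressure: y_p = y_c + I_c/(y_c·A) = 4.58174 + 0.313477/(4.58174 × 2.65465) = 4.58174 + 0.0257732 = 4.60751 m along the plane.

h_p = 4.61 m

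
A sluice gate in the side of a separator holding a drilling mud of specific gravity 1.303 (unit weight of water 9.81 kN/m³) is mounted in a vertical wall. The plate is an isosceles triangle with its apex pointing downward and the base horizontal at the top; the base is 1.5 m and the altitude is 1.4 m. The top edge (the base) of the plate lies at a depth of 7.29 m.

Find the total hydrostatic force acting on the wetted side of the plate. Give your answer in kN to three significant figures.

γ = 1.303 × 9.81 = 12.78243 kN/m³.
With the apex down, the centroid sits h/3 = 1.4/3 = 0.466667 m below the base (the top edge), so the centroid depth is h_c = 7.29 + 0.466667 = 7.75667 m.
A = ½ × 1.5 × 1.4 = 1.05 m².
Resultant F = γ·h_c·A = 12.78243 × 7.75667 × 1.05 = 104.107 kN.

F ≈ 104 kN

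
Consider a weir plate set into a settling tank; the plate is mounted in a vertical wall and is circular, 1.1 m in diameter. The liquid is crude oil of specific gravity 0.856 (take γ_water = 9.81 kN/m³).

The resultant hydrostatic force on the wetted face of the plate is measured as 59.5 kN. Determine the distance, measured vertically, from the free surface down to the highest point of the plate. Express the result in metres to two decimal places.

γ = 0.856 × 9.81 = 8.39736 kN/m³.
A = π(0.55)² = 0.950332 m².
From F = γ·h_c·A, the centroid depth is h_c = 59.5/(8.39736 × 0.950332) = 7.45588 m.
The centroid is at the centre, 0.55 m below the top of the plate, so the highest point sits at h_top = 7.45588 − 0.55 = 6.90588 m below the surface.

d_top ≈ 6.91 m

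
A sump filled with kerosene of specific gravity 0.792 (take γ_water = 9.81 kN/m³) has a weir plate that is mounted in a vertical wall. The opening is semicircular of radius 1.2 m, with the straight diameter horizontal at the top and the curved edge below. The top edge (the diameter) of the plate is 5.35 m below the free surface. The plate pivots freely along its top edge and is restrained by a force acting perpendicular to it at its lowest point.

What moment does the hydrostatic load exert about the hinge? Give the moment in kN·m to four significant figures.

M ≈ 54.21 kN·m

γ = 0.792 × 9.81 = 7.76952 kN/m³.
The centroid of a semicircle lies 4r/(3π) = 0.509296 m from the diameter, here below the top edge, so the centroid depth is h_c = 5.35 + 0.509296 = 5.8593 m.
A = πr²/2 = π × 1.2²/2 = 2.26195 m².
Resultant F = γ·h_c·A = 7.76952 × 5.8593 × 2.26195 = 102.973 kN.
I_c = (π/8 − 8/(9π))·r⁴ = 0.109757 × 1.2⁴ = 0.227592 m⁴.
Centre of pressure: y_p = y_c + I_c/(y_c·A) = 5.8593 + 0.227592/(5.8593 × 2.26195) = 5.8593 + 0.0171723 = 5.87647 m along the plane.
The resultant acts 0.509296 + 0.0171723 = 0.526468 m (along the plate) below the hinge at the top edge, so the moment about the hinge is M = F × 0.526468 = 102.973 × 0.526468 = 54.212 kN·m.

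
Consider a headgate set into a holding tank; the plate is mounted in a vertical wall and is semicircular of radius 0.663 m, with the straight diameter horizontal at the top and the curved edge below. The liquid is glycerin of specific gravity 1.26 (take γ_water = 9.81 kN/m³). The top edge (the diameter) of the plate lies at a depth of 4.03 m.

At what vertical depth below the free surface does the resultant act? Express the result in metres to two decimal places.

h_p = 4.32 m

γ = 1.26 × 9.81 = 12.3606 kN/m³.
The centroid of a semicircle lies 4r/(3π) = 0.281386 m from the diameter, here below the top edge, so the centroid depth is h_c = 4.03 + 0.281386 = 4.31139 m.
A = πr²/2 = π × 0.663²/2 = 0.690473 m².
Resultant F = γ·h_c·A = 12.3606 × 4.31139 × 0.690473 = 36.7963 kN.
I_c = (π/8 − 8/(9π))·r⁴ = 0.109757 × 0.663⁴ = 0.0212073 m⁴.
Centre of pressure: y_p = y_c + I_c/(y_c·A) = 4.31139 + 0.0212073/(4.31139 × 0.690473) = 4.31139 + 0.00712396 = 4.31851 m along the plane.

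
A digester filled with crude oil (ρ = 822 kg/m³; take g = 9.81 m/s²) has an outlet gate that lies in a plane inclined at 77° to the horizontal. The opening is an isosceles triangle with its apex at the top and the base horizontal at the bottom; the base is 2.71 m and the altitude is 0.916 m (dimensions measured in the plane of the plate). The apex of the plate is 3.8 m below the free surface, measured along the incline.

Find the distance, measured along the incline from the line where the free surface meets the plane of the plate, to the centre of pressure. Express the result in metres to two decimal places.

γ = ρg = 822 × 9.81 / 1000 = 8.06382 kN/m³.
Let θ = 77° be the plate's angle to the horizontal; measure y along the incline from where the plane meets the free surface. Vertical depth h = y·sinθ with sinθ = 0.974370.
With the apex up, the centroid sits 2h/3 = 2 × 0.916/3 = 0.610667 m below the apex, so y_c = 3.8 + 0.610667 = 4.41067 m and h_c = 4.41067 × 0.974370 = 4.29762 m.
A = ½ × 2.71 × 0.916 = 1.24118 m².
Resultant F = γ·h_c·A = 8.06382 × 4.29762 × 1.24118 = 43.0134 kN.
I_c = b·h³/36 = 2.71 × 0.916³/36 = 0.0578566 m⁴.
Centre of pressure: y_p = y_c + I_c/(y_c·A) = 4.41067 + 0.0578566/(4.41067 × 1.24118) = 4.41067 + 0.0105685 = 4.42124 m along the plane.

y_p = 4.42 m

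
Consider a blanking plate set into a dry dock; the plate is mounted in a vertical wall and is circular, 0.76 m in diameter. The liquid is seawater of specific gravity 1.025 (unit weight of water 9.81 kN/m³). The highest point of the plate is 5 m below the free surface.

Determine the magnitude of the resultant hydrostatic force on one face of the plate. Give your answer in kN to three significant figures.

F ≈ 24.5 kN

γ = 1.025 × 9.81 = 10.05525 kN/m³.
The centroid is at the centre, 0.38 m below the top of the plate, so the centroid depth is h_c = 5 + 0.38 = 5.38 m.
A = π(0.38)² = 0.453646 m².
Resultant F = γ·h_c·A = 10.05525 × 5.38 × 0.453646 = 24.541 kN.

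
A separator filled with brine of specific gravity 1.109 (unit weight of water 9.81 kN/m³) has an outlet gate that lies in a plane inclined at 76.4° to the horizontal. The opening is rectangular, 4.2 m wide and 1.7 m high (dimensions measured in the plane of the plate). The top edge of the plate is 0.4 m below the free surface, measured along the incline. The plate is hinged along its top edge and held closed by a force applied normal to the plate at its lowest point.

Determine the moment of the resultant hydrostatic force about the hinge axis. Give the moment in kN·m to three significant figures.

M ≈ 98.4 kN·m

γ = 1.109 × 9.81 = 10.87929 kN/m³.
Let θ = 76.4° be the plate's angle to the horizontal; measure y along the incline from where the plane meets the free surface. Vertical depth h = y·sinθ with sinθ = 0.971961.
The centroid lies 1.7/2 = 0.85 m below the top edge, so y_c = 0.4 + 0.85 = 1.25 m and h_c = 1.25 × 0.971961 = 1.21495 m.
A = 4.2 × 1.7 = 7.14 m².
Resultant F = γ·h_c·A = 10.87929 × 1.21495 × 7.14 = 94.375 kN.
I_c = b·h³/12 = 4.2 × 1.7³/12 = 1.71955 m⁴.
Centre of pressure: y_p = y_c + I_c/(y_c·A) = 1.25 + 1.71955/(1.25 × 7.14) = 1.25 + 0.192667 = 1.44267 m along the plane.
The resultant acts 0.85 + 0.192667 = 1.04267 m (along the plate) below the hinge at the top edge, so the moment about the hinge is M = F × 1.04267 = 94.375 × 1.04267 = 98.402 kN·m.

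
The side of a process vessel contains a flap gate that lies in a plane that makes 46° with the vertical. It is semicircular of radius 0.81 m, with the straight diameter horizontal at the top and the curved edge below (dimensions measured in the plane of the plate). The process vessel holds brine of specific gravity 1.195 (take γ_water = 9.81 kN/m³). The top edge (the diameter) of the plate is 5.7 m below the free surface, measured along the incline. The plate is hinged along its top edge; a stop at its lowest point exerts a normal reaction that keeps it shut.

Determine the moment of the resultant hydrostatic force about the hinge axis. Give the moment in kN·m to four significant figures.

M ≈ 17.82 kN·m

γ = 1.195 × 9.81 = 11.72295 kN/m³.
The plate makes 46° with the vertical, i.e. θ = 90° − 46° = 44° to the horizontal. Measuring y along the incline from the free-surface line, vertical depth h = y·sinθ with sinθ = 0.694658.
The centroid of a semicircle lies 4r/(3π) = 0.343775 m from the diameter, here below the top edge, so y_c = 5.7 + 0.343775 = 6.04378 m and h_c = 6.04378 × 0.694658 = 4.19836 m.
A = πr²/2 = π × 0.81²/2 = 1.0306 m².
Resultant F = γ·h_c·A = 11.72295 × 4.19836 × 1.0306 = 50.7232 kN.
I_c = (π/8 − 8/(9π))·r⁴ = 0.109757 × 0.81⁴ = 0.0472468 m⁴.
Centre of pressure: y_p = y_c + I_c/(y_c·A) = 6.04378 + 0.0472468/(6.04378 × 1.0306) = 6.04378 + 0.00758531 = 6.05137 m along the plane.
The resultant acts 0.343775 + 0.00758531 = 0.35136 m (along the plate) below the hinge at the top edge, so the moment about the hinge is M = F × 0.35136 = 50.7232 × 0.35136 = 17.8221 kN·m.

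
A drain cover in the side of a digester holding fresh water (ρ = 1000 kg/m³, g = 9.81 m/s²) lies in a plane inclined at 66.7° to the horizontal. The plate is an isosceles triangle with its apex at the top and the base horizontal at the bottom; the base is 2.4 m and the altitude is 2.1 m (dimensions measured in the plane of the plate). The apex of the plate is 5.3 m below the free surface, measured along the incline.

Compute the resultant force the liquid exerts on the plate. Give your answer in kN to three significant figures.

F ≈ 152 kN

γ = ρg = 1000 × 9.81 = 9810 N/m³ = 9.81 kN/m³.
Let θ = 66.7° be the plate's angle to the horizontal; measure y along the incline from where the plane meets the free surface. Vertical depth h = y·sinθ with sinθ = 0.918446.
With the apex up, the centroid sits 2h/3 = 2 × 2.1/3 = 1.4 m below the apex, so y_c = 5.3 + 1.4 = 6.7 m and h_c = 6.7 × 0.918446 = 6.15359 m.
A = ½ × 2.4 × 2.1 = 2.52 m².
Resultant F = γ·h_c·A = 9.81 × 6.15359 × 2.52 = 152.124 kN.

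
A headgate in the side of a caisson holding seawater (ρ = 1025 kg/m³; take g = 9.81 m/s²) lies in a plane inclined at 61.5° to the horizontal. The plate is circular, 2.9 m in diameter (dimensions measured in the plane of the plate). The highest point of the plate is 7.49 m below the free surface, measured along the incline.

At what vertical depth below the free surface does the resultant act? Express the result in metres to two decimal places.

γ = ρg = 1025 × 9.81 / 1000 = 10.05525 kN/m³.
Let θ = 61.5° be the plate's angle to the horizontal; measure y along the incline from where the plane meets the free surface. Vertical depth h = y·sinθ with sinθ = 0.878817.
The centroid is at the centre, 1.45 m below the top of the plate, so y_c = 7.49 + 1.45 = 8.94 m and h_c = 8.94 × 0.878817 = 7.85662 m.
A = π(1.45)² = 6.6052 m².
Resultant F = γ·h_c·A = 10.05525 × 7.85662 × 6.6052 = 521.813 kN.
I_c = πr⁴/4 = π × 1.45⁴/4 = 3.47186 m⁴.
Centre of pressure: y_p = y_c + I_c/(y_c·A) = 8.94 + 3.47186/(8.94 × 6.6052) = 8.94 + 0.0587948 = 8.99879 m along the plane.
Vertically, h_p = y_p·sinθ = 8.99879 × 0.878817 = 7.90829 m.

h_p = 7.91 m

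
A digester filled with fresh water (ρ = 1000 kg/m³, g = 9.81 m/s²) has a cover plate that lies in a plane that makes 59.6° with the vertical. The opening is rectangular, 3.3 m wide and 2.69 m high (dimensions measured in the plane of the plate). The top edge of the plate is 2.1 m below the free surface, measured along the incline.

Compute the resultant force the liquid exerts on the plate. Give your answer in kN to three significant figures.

γ = ρg = 1000 × 9.81 = 9810 N/m³ = 9.81 kN/m³.
The plate makes 59.6° with the vertical, i.e. θ = 90° − 59.6° = 30.4° to the horizontal. Measuring y along the incline from the free-surface line, vertical depth h = y·sinθ with sinθ = 0.506034.
The centroid lies 2.69/2 = 1.345 m below the top edge, so y_c = 2.1 + 1.345 = 3.445 m and h_c = 3.445 × 0.506034 = 1.74329 m.
A = 3.3 × 2.69 = 8.877 m².
Resultant F = γ·h_c·A = 9.81 × 1.74329 × 8.877 = 151.812 kN.

F ≈ 152 kN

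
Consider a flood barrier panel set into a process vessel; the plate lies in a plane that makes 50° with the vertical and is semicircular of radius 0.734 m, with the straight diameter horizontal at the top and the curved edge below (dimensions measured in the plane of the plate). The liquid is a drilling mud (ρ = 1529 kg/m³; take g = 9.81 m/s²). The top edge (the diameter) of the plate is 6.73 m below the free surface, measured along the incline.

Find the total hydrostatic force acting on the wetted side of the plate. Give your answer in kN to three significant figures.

γ = ρg = 1529 × 9.81 / 1000 = 14.99949 kN/m³.
The plate makes 50° with the vertical, i.e. θ = 90° − 50° = 40° to the horizontal. Measuring y along the incline from the free-surface line, vertical depth h = y·sinθ with sinθ = 0.642788.
The centroid of a semicircle lies 4r/(3π) = 0.311519 m from the diameter, here below the top edge, so y_c = 6.73 + 0.311519 = 7.04152 m and h_c = 7.04152 × 0.642788 = 4.5262 m.
A = πr²/2 = π × 0.734²/2 = 0.846276 m².
Resultant F = γ·h_c·A = 14.99949 × 4.5262 × 0.846276 = 57.4543 kN.

F ≈ 57.5 kN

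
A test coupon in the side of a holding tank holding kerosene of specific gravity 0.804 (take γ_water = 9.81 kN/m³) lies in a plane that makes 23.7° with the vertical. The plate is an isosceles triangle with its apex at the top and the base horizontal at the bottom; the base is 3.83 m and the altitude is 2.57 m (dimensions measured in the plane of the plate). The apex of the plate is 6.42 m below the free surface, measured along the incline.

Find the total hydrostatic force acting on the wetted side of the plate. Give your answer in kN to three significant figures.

γ = 0.804 × 9.81 = 7.88724 kN/m³.
The plate makes 23.7° with the vertical, i.e. θ = 90° − 23.7° = 66.3° to the horizontal. Measuring y along the incline from the free-surface line, vertical depth h = y·sinθ with sinθ = 0.915663.
With the apex up, the centroid sits 2h/3 = 2 × 2.57/3 = 1.71333 m below the apex, so y_c = 6.42 + 1.71333 = 8.13333 m and h_c = 8.13333 × 0.915663 = 7.44739 m.
A = ½ × 3.83 × 2.57 = 4.92155 m².
Resultant F = γ·h_c·A = 7.88724 × 7.44739 × 4.92155 = 289.089 kN.

F ≈ 289 kN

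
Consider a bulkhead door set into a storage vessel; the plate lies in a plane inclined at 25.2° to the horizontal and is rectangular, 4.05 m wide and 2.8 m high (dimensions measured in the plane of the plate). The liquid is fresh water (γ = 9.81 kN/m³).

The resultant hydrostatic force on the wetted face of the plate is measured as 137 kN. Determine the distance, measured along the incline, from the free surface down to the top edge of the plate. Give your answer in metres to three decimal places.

γ = 9.81 kN/m³.
A = 4.05 × 2.8 = 11.34 m².
From F = γ·h_c·A, the centroid depth is h_c = 137/(9.81 × 11.34) = 1.23151 m.
Let θ = 25.2° be the plate's angle to the horizontal; measure y along the incline from where the plane meets the free surface. Vertical depth h = y·sinθ with sinθ = 0.425779.
Along the incline, y_c = h_c/sinθ = 1.23151/0.425779 = 2.89237 m.
The centroid lies 2.8/2 = 1.4 m below the top edge, so the top edge sits at y_top = 2.89237 − 1.4 = 1.49237 m along the incline.

y_top ≈ 1.492 m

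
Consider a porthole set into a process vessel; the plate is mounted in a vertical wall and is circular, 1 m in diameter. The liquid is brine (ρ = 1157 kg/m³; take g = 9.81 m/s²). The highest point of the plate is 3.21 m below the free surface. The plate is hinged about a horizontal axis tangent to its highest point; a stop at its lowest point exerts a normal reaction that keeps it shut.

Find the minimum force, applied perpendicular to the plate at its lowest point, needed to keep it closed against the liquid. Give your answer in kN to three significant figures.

P ≈ 17.1 kN

γ = ρg = 1157 × 9.81 / 1000 = 11.35017 kN/m³.
The centroid is at the centre, 0.5 m below the top of the plate, so the centroid depth is h_c = 3.21 + 0.5 = 3.71 m.
A = π(0.5)² = 0.785398 m².
Resultant F = γ·h_c·A = 11.35017 × 3.71 × 0.785398 = 33.0724 kN.
I_c = πr⁴/4 = π × 0.5⁴/4 = 0.0490874 m⁴.
Centre of pressure: y_p = y_c + I_c/(y_c·A) = 3.71 + 0.0490874/(3.71 × 0.785398) = 3.71 + 0.0168464 = 3.72685 m along the plane.
The resultant acts 0.5 + 0.0168464 = 0.516846 m (along the plate) below the hinge at the top edge, so the moment about the hinge is M = F × 0.516846 = 33.0724 × 0.516846 = 17.0933 kN·m.
A normal force at the bottom, 1 m from the hinge, must supply this moment: P = 17.0933/1 = 17.0933 kN.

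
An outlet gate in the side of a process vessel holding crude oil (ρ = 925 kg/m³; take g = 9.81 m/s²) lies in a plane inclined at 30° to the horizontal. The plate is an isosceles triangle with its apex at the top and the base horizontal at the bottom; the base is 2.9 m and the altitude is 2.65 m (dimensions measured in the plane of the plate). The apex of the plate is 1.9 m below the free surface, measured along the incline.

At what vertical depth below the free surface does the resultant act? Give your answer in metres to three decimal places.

h_p = 1.887 m

γ = ρg = 925 × 9.81 / 1000 = 9.07425 kN/m³.
Let θ = 30° be the plate's angle to the horizontal; measure y along the incline from where the plane meets the free surface. Vertical depth h = y·sinθ with sinθ = 0.500000.
With the apex up, the centroid sits 2h/3 = 2 × 2.65/3 = 1.76667 m below the apex, so y_c = 1.9 + 1.76667 = 3.66667 m and h_c = 3.66667 × 0.500000 = 1.83333 m.
A = ½ × 2.9 × 2.65 = 3.8425 m².
Resultant F = γ·h_c·A = 9.07425 × 1.83333 × 3.8425 = 63.9242 kN.
I_c = b·h³/36 = 2.9 × 2.65³/36 = 1.49911 m⁴.
Centre of pressure: y_p = y_c + I_c/(y_c·A) = 3.66667 + 1.49911/(3.66667 × 3.8425) = 3.66667 + 0.106402 = 3.77307 m along the plane.
Vertically, h_p = y_p·sinθ = 3.77307 × 0.500000 = 1.88654 m.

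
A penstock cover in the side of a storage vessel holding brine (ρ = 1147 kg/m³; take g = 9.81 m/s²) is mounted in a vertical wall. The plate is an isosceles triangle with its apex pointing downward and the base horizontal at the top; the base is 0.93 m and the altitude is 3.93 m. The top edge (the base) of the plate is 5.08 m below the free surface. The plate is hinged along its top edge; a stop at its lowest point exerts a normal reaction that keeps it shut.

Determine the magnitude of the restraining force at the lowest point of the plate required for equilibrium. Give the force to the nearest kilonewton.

γ = ρg = 1147 × 9.81 / 1000 = 11.25207 kN/m³.
With the apex down, the centroid sits h/3 = 3.93/3 = 1.31 m below the base (the top edge), so the centroid depth is h_c = 5.08 + 1.31 = 6.39 m.
A = ½ × 0.93 × 3.93 = 1.82745 m².
Resultant F = γ·h_c·A = 11.25207 × 6.39 × 1.82745 = 131.395 kN.
I_c = b·h³/36 = 0.93 × 3.93³/36 = 1.56804 m⁴.
Centre of pressure: y_p = y_c + I_c/(y_c·A) = 6.39 + 1.56804/(6.39 × 1.82745) = 6.39 + 0.13428 = 6.52428 m along the plane.
The resultant acts 1.31 + 0.13428 = 1.44428 m (along the plate) below the hinge at the top edge, so the moment about the hinge is M = F × 1.44428 = 131.395 × 1.44428 = 189.771 kN·m.
A normal force at the bottom, 3.93 m from the hinge, must supply this moment: P = 189.771/3.93 = 48.2878 kN.

P ≈ 48 kN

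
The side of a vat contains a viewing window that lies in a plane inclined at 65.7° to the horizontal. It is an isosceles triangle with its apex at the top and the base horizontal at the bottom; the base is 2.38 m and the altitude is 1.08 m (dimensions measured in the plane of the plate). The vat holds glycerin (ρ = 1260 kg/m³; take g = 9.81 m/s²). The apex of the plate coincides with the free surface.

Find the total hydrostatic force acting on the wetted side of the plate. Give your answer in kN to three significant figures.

γ = ρg = 1260 × 9.81 / 1000 = 12.3606 kN/m³.
Let θ = 65.7° be the plate's angle to the horizontal; measure y along the incline from where the plane meets the free surface. Vertical depth h = y·sinθ with sinθ = 0.911403.
With the apex up, the centroid sits 2h/3 = 2 × 1.08/3 = 0.72 m below the apex, so y_c = 0.72 m and h_c = 0.72 × 0.911403 = 0.65621 m.
A = ½ × 2.38 × 1.08 = 1.2852 m².
Resultant F = γ·h_c·A = 12.3606 × 0.65621 × 1.2852 = 10.4244 kN.

F ≈ 10.4 kN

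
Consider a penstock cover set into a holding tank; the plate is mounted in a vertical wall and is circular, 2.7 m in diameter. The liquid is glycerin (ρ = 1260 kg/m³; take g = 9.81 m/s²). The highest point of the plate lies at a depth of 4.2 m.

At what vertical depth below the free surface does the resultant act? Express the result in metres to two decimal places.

h_p = 5.63 m

γ = ρg = 1260 × 9.81 / 1000 = 12.3606 kN/m³.
The centroid is at the centre, 1.35 m below the top of the plate, so the centroid depth is h_c = 4.2 + 1.35 = 5.55 m.
A = π(1.35)² = 5.72555 m².
Resultant F = γ·h_c·A = 12.3606 × 5.55 × 5.72555 = 392.78 kN.
I_c = πr⁴/4 = π × 1.35⁴/4 = 2.6087 m⁴.
Centre of pressure: y_p = y_c + I_c/(y_c·A) = 5.55 + 2.6087/(5.55 × 5.72555) = 5.55 + 0.0820945 = 5.63209 m along the plane.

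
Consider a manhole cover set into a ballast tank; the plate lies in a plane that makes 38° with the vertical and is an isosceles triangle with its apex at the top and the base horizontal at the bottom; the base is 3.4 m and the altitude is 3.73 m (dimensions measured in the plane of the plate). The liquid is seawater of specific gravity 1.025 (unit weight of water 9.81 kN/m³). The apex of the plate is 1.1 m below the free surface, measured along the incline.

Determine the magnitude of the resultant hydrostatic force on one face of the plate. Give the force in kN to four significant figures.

γ = 1.025 × 9.81 = 10.05525 kN/m³.
The plate makes 38° with the vertical, i.e. θ = 90° − 38° = 52° to the horizontal. Measuring y along the incline from the free-surface line, vertical depth h = y·sinθ with sinθ = 0.788011.
With the apex up, the centroid sits 2h/3 = 2 × 3.73/3 = 2.48667 m below the apex, so y_c = 1.1 + 2.48667 = 3.58667 m and h_c = 3.58667 × 0.788011 = 2.82634 m.
A = ½ × 3.4 × 3.73 = 6.341 m².
Resultant F = γ·h_c·A = 10.05525 × 2.82634 × 6.341 = 180.208 kN.

F ≈ 180.2 kN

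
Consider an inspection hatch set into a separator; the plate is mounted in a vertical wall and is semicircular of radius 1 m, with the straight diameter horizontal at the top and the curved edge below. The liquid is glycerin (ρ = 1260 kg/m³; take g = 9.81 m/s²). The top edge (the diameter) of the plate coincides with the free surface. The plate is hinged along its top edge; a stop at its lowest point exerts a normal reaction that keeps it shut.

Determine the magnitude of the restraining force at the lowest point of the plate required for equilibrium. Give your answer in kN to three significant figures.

P ≈ 4.85 kN

γ = ρg = 1260 × 9.81 / 1000 = 12.3606 kN/m³.
The centroid of a semicircle lies 4r/(3π) = 0.424413 m from the diameter, here below the top edge, so the centroid depth is h_c = 0.424413 m.
A = πr²/2 = π × 1²/2 = 1.5708 m².
Resultant F = γ·h_c·A = 12.3606 × 0.424413 × 1.5708 = 8.24042 kN.
I_c = (π/8 − 8/(9π))·r⁴ = 0.109757 × 1⁴ = 0.109757 m⁴.
Centre of pressure: y_p = y_c + I_c/(y_c·A) = 0.424413 + 0.109757/(0.424413 × 1.5708) = 0.424413 + 0.164635 = 0.589048 m along the plane.
The resultant acts 0.424413 + 0.164635 = 0.589048 m (along the plate) below the hinge at the top edge, so the moment about the hinge is M = F × 0.589048 = 8.24042 × 0.589048 = 4.854 kN·m.
A normal force at the bottom, 1 m from the hinge, must supply this moment: P = 4.854/1 = 4.854 kN.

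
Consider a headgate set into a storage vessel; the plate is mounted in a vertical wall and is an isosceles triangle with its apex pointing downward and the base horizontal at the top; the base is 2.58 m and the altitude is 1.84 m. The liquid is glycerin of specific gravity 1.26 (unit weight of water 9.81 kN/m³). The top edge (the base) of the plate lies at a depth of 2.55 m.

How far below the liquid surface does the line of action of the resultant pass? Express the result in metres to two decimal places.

h_p = 3.22 m

γ = 1.26 × 9.81 = 12.3606 kN/m³.
With the apex down, the centroid sits h/3 = 1.84/3 = 0.613333 m below the base (the top edge), so the centroid depth is h_c = 2.55 + 0.613333 = 3.16333 m.
A = ½ × 2.58 × 1.84 = 2.3736 m².
Resultant F = γ·h_c·A = 12.3606 × 3.16333 × 2.3736 = 92.8093 kN.
I_c = b·h³/36 = 2.58 × 1.84³/36 = 0.446448 m⁴.
Centre of pressure: y_p = y_c + I_c/(y_c·A) = 3.16333 + 0.446448/(3.16333 × 2.3736) = 3.16333 + 0.0594592 = 3.22279 m along the plane.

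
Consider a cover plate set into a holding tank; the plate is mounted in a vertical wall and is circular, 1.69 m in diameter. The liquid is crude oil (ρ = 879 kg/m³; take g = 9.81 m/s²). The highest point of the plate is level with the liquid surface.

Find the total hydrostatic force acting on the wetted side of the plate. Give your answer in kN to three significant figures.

γ = ρg = 879 × 9.81 / 1000 = 8.62299 kN/m³.
The centroid is at the centre, 0.845 m below the top of the plate, so the centroid depth is h_c = 0.845 m.
A = π(0.845)² = 2.24318 m².
Resultant F = γ·h_c·A = 8.62299 × 0.845 × 2.24318 = 16.3448 kN.

F ≈ 16.3 kN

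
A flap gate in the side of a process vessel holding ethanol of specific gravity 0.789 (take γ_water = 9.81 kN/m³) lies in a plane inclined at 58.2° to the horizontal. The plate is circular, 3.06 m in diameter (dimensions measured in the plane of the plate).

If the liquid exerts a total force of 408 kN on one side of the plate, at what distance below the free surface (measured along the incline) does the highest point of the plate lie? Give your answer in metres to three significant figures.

y_top ≈ 6.90 m

γ = 0.789 × 9.81 = 7.74009 kN/m³.
A = π(1.53)² = 7.35415 m².
From F = γ·h_c·A, the centroid depth is h_c = 408/(7.74009 × 7.35415) = 7.16773 m.
Let θ = 58.2° be the plate's angle to the horizontal; measure y along the incline from where the plane meets the free surface. Vertical depth h = y·sinθ with sinθ = 0.849893.
Along the incline, y_c = h_c/sinθ = 7.16773/0.849893 = 8.43369 m.
The centroid is at the centre, 1.53 m below the top of the plate, so the highest point sits at y_top = 8.43369 − 1.53 = 6.90369 m along the incline.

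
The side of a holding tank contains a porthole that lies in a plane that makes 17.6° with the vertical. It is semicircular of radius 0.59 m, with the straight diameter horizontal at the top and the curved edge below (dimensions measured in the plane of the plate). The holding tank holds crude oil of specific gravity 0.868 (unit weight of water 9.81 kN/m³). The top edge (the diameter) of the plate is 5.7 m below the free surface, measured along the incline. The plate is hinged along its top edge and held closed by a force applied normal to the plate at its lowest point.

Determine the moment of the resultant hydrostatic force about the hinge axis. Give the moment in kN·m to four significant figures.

M ≈ 6.721 kN·m

γ = 0.868 × 9.81 = 8.51508 kN/m³.
The plate makes 17.6° with the vertical, i.e. θ = 90° − 17.6° = 72.4° to the horizontal. Measuring y along the incline from the free-surface line, vertical depth h = y·sinθ with sinθ = 0.953191.
The centroid of a semicircle lies 4r/(3π) = 0.250404 m from the diameter, here below the top edge, so y_c = 5.7 + 0.250404 = 5.9504 m and h_c = 5.9504 × 0.953191 = 5.67187 m.
A = πr²/2 = π × 0.59²/2 = 0.546794 m².
Resultant F = γ·h_c·A = 8.51508 × 5.67187 × 0.546794 = 26.4082 kN.
I_c = (π/8 − 8/(9π))·r⁴ = 0.109757 × 0.59⁴ = 0.0132997 m⁴.
Centre of pressure: y_p = y_c + I_c/(y_c·A) = 5.9504 + 0.0132997/(5.9504 × 0.546794) = 5.9504 + 0.00408763 = 5.95449 m along the plane.
The resultant acts 0.250404 + 0.00408763 = 0.254492 m (along the plate) below the hinge at the top edge, so the moment about the hinge is M = F × 0.254492 = 26.4082 × 0.254492 = 6.72068 kN·m.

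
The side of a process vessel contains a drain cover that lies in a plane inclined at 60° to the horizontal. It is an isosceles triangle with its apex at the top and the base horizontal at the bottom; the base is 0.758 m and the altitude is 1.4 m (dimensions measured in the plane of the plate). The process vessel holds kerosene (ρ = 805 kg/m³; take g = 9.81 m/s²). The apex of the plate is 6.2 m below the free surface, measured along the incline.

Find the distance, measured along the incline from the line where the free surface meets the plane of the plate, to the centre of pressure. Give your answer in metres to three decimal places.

γ = ρg = 805 × 9.81 / 1000 = 7.89705 kN/m³.
Let θ = 60° be the plate's angle to the horizontal; measure y along the incline from where the plane meets the free surface. Vertical depth h = y·sinθ with sinθ = 0.866025.
With the apex up, the centroid sits 2h/3 = 2 × 1.4/3 = 0.933333 m below the apex, so y_c = 6.2 + 0.933333 = 7.13333 m and h_c = 7.13333 × 0.866025 = 6.17764 m.
A = ½ × 0.758 × 1.4 = 0.5306 m².
Resultant F = γ·h_c·A = 7.89705 × 6.17764 × 0.5306 = 25.8854 kN.
I_c = b·h³/36 = 0.758 × 1.4³/36 = 0.0577764 m⁴.
Centre of pressure: y_p = y_c + I_c/(y_c·A) = 7.13333 + 0.0577764/(7.13333 × 0.5306) = 7.13333 + 0.0152648 = 7.14859 m along the plane.

y_p = 7.149 m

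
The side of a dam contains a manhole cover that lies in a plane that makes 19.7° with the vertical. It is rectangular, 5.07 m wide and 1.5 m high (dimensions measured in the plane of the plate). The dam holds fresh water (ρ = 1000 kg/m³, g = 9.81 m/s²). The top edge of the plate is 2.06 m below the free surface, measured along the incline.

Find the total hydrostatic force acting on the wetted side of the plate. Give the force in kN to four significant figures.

F ≈ 197.4 kN

γ = ρg = 1000 × 9.81 = 9810 N/m³ = 9.81 kN/m³.
The plate makes 19.7° with the vertical, i.e. θ = 90° − 19.7° = 70.3° to the horizontal. Measuring y along the incline from the free-surface line, vertical depth h = y·sinθ with sinθ = 0.941471.
The centroid lies 1.5/2 = 0.75 m below the top edge, so y_c = 2.06 + 0.75 = 2.81 m and h_c = 2.81 × 0.941471 = 2.64553 m.
A = 5.07 × 1.5 = 7.605 m².
Resultant F = γ·h_c·A = 9.81 × 2.64553 × 7.605 = 197.37 kN.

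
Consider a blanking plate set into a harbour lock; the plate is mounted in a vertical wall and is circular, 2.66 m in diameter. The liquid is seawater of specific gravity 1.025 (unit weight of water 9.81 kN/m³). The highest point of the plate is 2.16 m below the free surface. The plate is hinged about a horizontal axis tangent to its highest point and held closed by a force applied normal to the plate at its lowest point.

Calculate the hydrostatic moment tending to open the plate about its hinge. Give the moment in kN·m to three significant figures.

M ≈ 284 kN·m

γ = 1.025 × 9.81 = 10.05525 kN/m³.
The centroid is at the centre, 1.33 m below the top of the plate, so the centroid depth is h_c = 2.16 + 1.33 = 3.49 m.
A = π(1.33)² = 5.55716 m².
Resultant F = γ·h_c·A = 10.05525 × 3.49 × 5.55716 = 195.016 kN.
I_c = πr⁴/4 = π × 1.33⁴/4 = 2.45752 m⁴.
Centre of pressure: y_p = y_c + I_c/(y_c·A) = 3.49 + 2.45752/(3.49 × 5.55716) = 3.49 + 0.126712 = 3.61671 m along the plane.
The resultant acts 1.33 + 0.126712 = 1.45671 m (along the plate) below the hinge at the top edge, so the moment about the hinge is M = F × 1.45671 = 195.016 × 1.45671 = 284.082 kN·m.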